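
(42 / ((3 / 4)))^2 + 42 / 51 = 53326 / 17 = 3136.82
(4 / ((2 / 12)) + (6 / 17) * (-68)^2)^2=2742336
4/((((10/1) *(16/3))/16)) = 6/5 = 1.20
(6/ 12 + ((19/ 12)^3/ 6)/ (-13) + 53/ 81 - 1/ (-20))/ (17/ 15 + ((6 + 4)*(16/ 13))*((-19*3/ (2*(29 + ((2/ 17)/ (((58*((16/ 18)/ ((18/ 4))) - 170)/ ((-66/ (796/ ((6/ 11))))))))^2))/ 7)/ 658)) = 1360909252936706170553317/ 1334096697114441934714752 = 1.02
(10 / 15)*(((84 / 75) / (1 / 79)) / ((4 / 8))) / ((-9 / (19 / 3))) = -168112 / 2025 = -83.02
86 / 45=1.91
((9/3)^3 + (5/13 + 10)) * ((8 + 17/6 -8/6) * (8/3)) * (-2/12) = -2052/13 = -157.85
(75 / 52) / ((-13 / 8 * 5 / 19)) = -570 / 169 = -3.37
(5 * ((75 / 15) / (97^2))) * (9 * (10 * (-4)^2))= 36000 / 9409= 3.83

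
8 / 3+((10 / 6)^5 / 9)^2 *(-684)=-740770324 / 531441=-1393.89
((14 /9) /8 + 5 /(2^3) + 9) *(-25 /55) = -3535 /792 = -4.46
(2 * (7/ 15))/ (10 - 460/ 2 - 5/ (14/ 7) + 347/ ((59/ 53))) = 1652/ 157905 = 0.01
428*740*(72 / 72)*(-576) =-182430720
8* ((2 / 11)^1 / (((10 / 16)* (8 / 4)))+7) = 3144 / 55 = 57.16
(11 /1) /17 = 0.65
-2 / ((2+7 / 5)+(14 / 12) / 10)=-120 / 211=-0.57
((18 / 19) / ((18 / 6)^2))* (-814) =-1628 / 19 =-85.68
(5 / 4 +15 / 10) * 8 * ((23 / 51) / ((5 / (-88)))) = -44528 / 255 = -174.62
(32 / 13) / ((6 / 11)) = 176 / 39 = 4.51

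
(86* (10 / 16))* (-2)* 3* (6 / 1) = -1935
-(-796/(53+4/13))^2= -107081104/480249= -222.97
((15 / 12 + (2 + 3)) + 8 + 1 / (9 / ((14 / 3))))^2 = 2544025 / 11664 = 218.11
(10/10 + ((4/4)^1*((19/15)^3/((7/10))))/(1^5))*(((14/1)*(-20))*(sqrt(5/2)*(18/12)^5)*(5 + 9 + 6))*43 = -11285285.11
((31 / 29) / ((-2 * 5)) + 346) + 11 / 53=5319567 / 15370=346.10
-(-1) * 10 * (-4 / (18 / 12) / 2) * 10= -400 / 3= -133.33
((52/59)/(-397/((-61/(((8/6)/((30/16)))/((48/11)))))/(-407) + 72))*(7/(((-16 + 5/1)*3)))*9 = -166363470/7118636327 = -0.02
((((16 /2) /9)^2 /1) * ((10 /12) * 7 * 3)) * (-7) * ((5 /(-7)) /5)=1120 /81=13.83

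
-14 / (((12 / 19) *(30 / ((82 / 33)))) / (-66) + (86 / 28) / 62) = 9466408 / 44623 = 212.14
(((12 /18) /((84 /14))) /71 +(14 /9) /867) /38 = 1861 /21052494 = 0.00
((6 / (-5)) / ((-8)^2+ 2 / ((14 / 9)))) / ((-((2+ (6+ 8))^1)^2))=21 / 292480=0.00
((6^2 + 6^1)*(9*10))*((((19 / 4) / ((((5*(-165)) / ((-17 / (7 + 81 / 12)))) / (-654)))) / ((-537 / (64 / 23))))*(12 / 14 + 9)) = 486701568 / 541475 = 898.84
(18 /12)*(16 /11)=24 /11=2.18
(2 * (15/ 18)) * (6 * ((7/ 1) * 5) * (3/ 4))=525/ 2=262.50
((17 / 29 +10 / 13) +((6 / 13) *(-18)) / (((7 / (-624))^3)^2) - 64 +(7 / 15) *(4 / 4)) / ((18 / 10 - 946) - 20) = 2773451339525448955264 / 641487172599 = 4323471236.83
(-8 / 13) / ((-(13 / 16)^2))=2048 / 2197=0.93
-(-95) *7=665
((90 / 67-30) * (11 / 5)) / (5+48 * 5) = -4224 / 16415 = -0.26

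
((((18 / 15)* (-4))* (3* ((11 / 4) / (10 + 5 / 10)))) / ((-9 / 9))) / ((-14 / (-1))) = 66 / 245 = 0.27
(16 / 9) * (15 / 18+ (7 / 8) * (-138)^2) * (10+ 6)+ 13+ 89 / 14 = 179182229 / 378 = 474027.06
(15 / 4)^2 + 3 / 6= 233 / 16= 14.56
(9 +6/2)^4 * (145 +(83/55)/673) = 111295461888/37015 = 3006766.50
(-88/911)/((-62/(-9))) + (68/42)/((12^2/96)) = 1895440/1779183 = 1.07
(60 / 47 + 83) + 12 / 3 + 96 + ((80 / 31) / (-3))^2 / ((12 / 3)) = 74984189 / 406503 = 184.46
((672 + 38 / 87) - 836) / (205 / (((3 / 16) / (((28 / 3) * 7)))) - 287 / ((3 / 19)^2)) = -42690 / 15638917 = -0.00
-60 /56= -15 /14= -1.07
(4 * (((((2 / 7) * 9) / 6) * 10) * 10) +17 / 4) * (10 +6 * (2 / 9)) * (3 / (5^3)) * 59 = 4933757 / 1750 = 2819.29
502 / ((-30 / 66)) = -5522 / 5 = -1104.40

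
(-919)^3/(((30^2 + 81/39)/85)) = -857647472695/11727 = -73134431.03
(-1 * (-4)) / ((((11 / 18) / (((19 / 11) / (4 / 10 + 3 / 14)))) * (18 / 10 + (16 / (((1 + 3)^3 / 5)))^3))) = 4.90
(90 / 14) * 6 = 270 / 7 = 38.57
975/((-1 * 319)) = -975/319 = -3.06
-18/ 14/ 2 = -9/ 14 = -0.64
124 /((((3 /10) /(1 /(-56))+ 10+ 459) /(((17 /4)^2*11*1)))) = 28985 /532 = 54.48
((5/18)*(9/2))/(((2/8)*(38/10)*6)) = 25/114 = 0.22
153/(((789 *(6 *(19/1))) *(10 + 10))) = 17/199880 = 0.00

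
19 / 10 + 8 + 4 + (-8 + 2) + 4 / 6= 257 / 30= 8.57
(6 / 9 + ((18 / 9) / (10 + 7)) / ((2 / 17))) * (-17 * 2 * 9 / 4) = -255 / 2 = -127.50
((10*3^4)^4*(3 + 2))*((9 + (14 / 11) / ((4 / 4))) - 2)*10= 1958625805500000 / 11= 178056891409090.91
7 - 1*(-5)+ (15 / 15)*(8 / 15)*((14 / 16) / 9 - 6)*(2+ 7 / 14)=223 / 54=4.13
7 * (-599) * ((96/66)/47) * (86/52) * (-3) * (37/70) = 11436108/33605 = 340.31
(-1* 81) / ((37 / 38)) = -3078 / 37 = -83.19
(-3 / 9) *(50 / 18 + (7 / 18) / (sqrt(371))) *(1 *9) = -25 / 3-sqrt(371) / 318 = -8.39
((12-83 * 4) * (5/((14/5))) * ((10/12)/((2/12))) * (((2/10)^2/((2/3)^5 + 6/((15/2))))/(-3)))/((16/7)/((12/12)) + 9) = 81000/22357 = 3.62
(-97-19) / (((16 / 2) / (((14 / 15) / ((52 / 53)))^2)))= -3991589 / 304200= -13.12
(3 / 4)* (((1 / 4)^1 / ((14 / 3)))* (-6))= -27 / 112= -0.24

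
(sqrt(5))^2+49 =54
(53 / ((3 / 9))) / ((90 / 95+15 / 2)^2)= 76532 / 34347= 2.23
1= 1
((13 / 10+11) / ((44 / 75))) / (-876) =-615 / 25696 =-0.02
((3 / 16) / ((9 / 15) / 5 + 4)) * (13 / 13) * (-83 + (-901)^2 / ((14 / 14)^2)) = 30439425 / 824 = 36941.05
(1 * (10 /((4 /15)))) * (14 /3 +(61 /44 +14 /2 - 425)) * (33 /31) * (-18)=36704475 /124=296003.83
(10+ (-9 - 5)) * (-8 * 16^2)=8192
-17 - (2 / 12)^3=-3673 / 216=-17.00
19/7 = 2.71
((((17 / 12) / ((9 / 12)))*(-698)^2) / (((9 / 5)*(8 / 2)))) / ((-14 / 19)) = -196708615 / 1134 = -173464.39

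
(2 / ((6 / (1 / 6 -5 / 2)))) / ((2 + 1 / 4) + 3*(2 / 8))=-7 / 27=-0.26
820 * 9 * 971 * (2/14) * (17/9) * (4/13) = 594977.58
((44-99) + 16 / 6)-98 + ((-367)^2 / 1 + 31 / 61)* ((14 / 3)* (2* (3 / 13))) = 689791397 / 2379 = 289950.15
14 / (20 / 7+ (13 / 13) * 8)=49 / 38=1.29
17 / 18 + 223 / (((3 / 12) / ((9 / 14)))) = 72371 / 126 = 574.37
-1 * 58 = -58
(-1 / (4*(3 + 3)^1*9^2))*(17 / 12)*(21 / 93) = -119 / 723168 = -0.00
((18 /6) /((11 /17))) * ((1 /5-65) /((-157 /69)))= 1140156 /8635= 132.04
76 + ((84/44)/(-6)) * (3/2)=3323/44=75.52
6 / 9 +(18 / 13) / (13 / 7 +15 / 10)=1978 / 1833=1.08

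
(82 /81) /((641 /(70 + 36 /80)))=57769 /519210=0.11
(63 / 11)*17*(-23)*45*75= -83136375 / 11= -7557852.27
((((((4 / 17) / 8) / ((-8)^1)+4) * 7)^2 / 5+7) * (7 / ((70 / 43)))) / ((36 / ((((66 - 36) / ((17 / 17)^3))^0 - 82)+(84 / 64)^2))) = -1173011223153 / 757596160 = -1548.33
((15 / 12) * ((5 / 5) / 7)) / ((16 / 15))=75 / 448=0.17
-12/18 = -2/3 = -0.67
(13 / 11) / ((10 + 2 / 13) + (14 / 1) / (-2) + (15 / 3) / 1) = 0.14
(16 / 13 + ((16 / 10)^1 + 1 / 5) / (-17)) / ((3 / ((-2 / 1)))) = -2486 / 3315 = -0.75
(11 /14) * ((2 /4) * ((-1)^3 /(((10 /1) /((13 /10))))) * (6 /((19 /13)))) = -5577 /26600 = -0.21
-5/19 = -0.26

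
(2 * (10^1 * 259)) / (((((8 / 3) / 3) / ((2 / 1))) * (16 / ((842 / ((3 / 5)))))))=8177925 / 8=1022240.62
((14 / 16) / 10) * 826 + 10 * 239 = 98491 / 40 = 2462.28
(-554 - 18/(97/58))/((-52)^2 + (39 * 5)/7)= -29498/142687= -0.21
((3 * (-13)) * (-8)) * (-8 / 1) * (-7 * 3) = 52416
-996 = -996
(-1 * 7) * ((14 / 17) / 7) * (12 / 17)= -168 / 289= -0.58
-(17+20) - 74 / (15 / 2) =-703 / 15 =-46.87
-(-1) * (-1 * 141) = -141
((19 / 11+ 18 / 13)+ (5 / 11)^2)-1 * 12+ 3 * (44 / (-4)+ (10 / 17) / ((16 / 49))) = -7760685 / 213928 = -36.28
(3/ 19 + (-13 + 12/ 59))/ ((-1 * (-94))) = -7084/ 52687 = -0.13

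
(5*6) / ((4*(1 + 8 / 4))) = 5 / 2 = 2.50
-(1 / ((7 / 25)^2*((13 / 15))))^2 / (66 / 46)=-673828125 / 4463459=-150.97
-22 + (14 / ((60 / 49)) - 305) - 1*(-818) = 15073 / 30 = 502.43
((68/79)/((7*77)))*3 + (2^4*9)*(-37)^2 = 8394248220/42581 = 197136.00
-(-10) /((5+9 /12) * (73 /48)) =1920 /1679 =1.14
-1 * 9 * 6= -54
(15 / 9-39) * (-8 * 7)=6272 / 3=2090.67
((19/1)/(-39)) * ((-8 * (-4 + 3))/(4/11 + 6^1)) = -836/1365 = -0.61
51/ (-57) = -17/ 19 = -0.89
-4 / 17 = -0.24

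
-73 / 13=-5.62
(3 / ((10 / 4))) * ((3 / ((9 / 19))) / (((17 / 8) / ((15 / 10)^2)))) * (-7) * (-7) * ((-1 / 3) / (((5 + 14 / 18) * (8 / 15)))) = -75411 / 1768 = -42.65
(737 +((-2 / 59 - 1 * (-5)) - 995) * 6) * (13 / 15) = -3990857 / 885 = -4509.44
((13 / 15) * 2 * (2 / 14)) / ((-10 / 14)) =-26 / 75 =-0.35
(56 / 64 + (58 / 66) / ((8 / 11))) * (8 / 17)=50 / 51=0.98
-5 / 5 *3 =-3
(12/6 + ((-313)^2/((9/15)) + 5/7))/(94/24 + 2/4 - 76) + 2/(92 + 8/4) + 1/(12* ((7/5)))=-7735486811/3391332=-2280.96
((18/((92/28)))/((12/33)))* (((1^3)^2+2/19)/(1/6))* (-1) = -43659/437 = -99.91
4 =4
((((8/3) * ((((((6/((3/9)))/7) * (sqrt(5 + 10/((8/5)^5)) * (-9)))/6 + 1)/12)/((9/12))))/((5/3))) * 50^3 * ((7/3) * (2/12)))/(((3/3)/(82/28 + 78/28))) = -415382.09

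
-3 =-3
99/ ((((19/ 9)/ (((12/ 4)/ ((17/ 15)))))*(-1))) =-40095/ 323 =-124.13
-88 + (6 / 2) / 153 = -4487 / 51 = -87.98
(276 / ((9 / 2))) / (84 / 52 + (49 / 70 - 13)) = -23920 / 4167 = -5.74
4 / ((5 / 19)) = 76 / 5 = 15.20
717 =717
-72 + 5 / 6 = -427 / 6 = -71.17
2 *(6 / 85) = 12 / 85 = 0.14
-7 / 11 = -0.64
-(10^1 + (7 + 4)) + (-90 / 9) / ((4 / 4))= -31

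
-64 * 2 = -128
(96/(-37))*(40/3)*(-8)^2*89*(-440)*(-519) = -1664945356800/37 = -44998523156.76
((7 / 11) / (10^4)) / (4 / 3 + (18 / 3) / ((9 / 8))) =21 / 2200000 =0.00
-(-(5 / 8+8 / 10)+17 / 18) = 173 / 360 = 0.48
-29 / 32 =-0.91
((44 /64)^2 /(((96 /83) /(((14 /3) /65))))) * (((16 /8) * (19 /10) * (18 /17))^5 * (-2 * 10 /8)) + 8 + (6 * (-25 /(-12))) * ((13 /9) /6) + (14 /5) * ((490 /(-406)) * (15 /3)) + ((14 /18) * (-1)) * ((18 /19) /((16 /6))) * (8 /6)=-18365106241525084603 /219681410925600000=-83.60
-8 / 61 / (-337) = 8 / 20557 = 0.00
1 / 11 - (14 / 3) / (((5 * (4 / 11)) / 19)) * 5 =-16087 / 66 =-243.74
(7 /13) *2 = 14 /13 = 1.08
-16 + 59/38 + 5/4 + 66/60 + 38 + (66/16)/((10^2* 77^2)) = 212215137/8192800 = 25.90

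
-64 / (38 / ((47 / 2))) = -752 / 19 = -39.58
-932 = -932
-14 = -14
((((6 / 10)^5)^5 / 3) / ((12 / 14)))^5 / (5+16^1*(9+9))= 124289514858690721618988944010567620999040785481599438457949 / 22042870066619535349429747545991550950455616520590185203332111996132880449295043945312500000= 0.00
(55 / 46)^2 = 3025 / 2116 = 1.43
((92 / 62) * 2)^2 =8464 / 961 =8.81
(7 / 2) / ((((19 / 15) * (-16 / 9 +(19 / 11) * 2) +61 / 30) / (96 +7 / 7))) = 81.66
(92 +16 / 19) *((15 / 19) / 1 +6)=630.35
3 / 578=0.01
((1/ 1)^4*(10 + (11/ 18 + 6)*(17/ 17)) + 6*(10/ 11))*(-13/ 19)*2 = -56797/ 1881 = -30.20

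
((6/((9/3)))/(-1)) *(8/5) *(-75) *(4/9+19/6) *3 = 2600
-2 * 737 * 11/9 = -16214/9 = -1801.56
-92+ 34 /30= -1363 /15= -90.87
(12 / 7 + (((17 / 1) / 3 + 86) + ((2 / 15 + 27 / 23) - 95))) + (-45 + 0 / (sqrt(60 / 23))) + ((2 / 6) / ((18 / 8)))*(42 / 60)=-982598 / 21735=-45.21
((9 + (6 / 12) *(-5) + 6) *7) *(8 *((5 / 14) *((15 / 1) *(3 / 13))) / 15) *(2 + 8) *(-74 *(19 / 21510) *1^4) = -351500 / 9321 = -37.71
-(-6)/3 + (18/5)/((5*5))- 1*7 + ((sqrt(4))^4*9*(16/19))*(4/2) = 564467/2375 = 237.67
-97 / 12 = -8.08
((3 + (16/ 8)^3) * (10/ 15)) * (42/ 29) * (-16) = -4928/ 29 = -169.93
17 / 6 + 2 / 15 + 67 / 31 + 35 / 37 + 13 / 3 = 119371 / 11470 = 10.41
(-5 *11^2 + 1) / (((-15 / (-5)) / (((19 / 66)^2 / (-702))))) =54511 / 2293434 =0.02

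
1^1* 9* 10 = 90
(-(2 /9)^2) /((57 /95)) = -0.08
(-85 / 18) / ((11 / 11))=-85 / 18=-4.72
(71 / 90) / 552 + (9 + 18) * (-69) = -1863.00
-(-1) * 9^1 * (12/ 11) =108/ 11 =9.82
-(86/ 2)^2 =-1849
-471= -471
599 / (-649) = -599 / 649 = -0.92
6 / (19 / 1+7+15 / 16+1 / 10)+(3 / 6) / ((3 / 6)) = 881 / 721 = 1.22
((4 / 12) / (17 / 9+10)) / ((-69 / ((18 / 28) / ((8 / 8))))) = -9 / 34454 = -0.00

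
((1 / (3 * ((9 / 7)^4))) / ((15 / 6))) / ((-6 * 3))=-2401 / 885735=-0.00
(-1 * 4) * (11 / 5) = -44 / 5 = -8.80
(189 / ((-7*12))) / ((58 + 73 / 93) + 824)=-837 / 328396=-0.00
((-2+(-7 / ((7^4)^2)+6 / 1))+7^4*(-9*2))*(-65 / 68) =2313258168195 / 56000924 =41307.50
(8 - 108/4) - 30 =-49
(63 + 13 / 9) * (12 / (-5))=-464 / 3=-154.67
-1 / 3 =-0.33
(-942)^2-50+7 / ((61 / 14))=54126252 / 61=887315.61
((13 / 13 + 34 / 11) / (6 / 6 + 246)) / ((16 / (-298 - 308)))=-13635 / 21736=-0.63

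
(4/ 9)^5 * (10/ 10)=1024/ 59049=0.02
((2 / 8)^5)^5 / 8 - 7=-63050394783186943 / 9007199254740992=-7.00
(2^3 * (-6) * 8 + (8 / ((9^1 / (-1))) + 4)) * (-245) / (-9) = -10368.64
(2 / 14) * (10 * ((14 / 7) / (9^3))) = 20 / 5103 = 0.00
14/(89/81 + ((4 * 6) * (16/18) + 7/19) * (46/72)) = 86184/92117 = 0.94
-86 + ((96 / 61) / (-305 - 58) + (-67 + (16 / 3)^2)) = -8274389 / 66429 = -124.56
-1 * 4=-4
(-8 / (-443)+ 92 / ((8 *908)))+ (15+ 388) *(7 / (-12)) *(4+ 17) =-3971531417 / 804488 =-4936.72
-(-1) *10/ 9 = 10/ 9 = 1.11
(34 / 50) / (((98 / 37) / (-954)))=-300033 / 1225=-244.92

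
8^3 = 512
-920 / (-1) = 920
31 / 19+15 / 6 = 157 / 38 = 4.13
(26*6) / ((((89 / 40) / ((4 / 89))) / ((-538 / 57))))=-4476160 / 150499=-29.74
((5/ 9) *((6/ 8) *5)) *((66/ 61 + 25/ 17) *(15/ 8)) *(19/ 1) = 6286625/ 33184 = 189.45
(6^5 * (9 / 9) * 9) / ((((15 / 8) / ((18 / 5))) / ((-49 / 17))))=-164602368 / 425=-387299.69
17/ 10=1.70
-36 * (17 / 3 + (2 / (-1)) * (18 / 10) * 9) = 4812 / 5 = 962.40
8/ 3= 2.67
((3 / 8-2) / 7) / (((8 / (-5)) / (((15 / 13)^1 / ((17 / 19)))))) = 1425 / 7616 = 0.19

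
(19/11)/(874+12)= 19/9746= 0.00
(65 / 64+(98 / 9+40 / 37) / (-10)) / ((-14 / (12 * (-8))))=-2761 / 2220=-1.24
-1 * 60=-60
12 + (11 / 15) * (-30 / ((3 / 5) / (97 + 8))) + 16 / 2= -3830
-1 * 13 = -13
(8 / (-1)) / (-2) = 4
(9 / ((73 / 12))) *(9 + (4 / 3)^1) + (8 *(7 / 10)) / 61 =342424 / 22265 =15.38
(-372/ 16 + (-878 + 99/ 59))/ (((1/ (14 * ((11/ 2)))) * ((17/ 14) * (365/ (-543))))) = 62135034423/ 732190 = 84861.90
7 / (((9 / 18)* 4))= 7 / 2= 3.50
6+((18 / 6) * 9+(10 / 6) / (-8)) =787 / 24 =32.79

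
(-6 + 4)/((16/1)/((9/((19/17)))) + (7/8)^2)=-19584/26953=-0.73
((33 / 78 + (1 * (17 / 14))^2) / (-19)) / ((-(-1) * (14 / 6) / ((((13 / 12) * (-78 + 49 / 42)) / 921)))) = 2228935 / 576207072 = 0.00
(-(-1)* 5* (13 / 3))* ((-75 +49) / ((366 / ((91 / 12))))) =-76895 / 6588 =-11.67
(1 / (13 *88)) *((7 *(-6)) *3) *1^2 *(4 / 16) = -63 / 2288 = -0.03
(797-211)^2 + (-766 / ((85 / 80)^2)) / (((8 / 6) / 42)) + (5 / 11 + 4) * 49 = 1024402509 / 3179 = 322240.49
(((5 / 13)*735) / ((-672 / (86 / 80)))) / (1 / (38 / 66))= -0.26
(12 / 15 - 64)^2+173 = 104181 / 25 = 4167.24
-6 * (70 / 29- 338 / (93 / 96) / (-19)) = -2129364 / 17081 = -124.66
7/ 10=0.70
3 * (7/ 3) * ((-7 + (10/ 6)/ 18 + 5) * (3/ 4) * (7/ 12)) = -5047/ 864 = -5.84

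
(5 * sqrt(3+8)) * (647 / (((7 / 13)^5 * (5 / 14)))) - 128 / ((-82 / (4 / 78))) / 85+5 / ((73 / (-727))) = -494041681 / 9921795+480453142 * sqrt(11) / 2401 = 663624.84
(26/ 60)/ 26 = 1/ 60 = 0.02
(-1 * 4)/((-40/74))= 37/5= 7.40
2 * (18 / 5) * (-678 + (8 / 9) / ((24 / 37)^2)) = -87595 / 18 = -4866.39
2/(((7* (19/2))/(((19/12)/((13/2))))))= 2/273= 0.01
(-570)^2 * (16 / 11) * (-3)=-15595200 / 11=-1417745.45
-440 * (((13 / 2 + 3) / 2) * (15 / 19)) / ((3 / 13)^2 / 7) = -650650 / 3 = -216883.33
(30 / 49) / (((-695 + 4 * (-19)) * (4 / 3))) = -15 / 25186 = -0.00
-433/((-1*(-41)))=-433/41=-10.56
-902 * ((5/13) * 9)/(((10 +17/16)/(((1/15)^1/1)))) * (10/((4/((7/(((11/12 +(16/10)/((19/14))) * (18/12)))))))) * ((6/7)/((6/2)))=-54841600/1832363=-29.93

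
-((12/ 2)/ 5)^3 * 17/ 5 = -3672/ 625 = -5.88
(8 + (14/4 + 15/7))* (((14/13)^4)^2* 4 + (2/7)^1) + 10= 4501772556745/39970805329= 112.63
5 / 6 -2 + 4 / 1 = 17 / 6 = 2.83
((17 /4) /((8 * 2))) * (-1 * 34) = -289 /32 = -9.03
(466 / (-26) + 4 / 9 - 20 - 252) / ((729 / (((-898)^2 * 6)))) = -54624194152 / 28431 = -1921289.94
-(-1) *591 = 591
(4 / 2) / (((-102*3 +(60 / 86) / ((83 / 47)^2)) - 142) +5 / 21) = -12441534 / 2784030811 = -0.00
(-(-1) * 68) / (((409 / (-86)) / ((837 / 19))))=-4894776 / 7771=-629.88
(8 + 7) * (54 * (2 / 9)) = 180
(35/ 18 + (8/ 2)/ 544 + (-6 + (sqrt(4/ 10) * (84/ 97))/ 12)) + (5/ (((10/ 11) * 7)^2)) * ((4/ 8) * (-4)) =-1288027/ 299880 + 7 * sqrt(10)/ 485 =-4.25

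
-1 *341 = -341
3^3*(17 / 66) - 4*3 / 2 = 21 / 22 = 0.95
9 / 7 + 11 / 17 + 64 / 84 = 962 / 357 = 2.69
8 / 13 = 0.62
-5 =-5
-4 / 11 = -0.36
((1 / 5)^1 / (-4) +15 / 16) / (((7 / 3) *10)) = 213 / 5600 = 0.04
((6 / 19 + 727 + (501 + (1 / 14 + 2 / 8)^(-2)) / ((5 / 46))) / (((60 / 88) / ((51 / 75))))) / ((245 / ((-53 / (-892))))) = 82756265251 / 63062448750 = 1.31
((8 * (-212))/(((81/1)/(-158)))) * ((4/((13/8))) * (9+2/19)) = 1483470848/20007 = 74147.59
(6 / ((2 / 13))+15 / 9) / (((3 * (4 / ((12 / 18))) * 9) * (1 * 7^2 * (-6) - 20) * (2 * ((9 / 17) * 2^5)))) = -1037 / 43949952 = -0.00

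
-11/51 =-0.22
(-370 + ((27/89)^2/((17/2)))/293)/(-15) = 14598163912/591817515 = 24.67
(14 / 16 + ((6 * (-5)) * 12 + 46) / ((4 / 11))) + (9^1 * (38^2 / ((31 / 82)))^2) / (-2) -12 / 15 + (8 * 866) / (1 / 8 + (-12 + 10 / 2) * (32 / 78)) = -2162906838939329 / 32943080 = -65655877.92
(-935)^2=874225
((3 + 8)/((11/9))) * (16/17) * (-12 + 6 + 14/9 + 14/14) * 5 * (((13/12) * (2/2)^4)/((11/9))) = -24180/187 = -129.30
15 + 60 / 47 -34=-833 / 47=-17.72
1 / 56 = 0.02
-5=-5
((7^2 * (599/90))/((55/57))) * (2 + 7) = 1673007/550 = 3041.83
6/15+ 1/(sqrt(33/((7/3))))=sqrt(77)/33+ 2/5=0.67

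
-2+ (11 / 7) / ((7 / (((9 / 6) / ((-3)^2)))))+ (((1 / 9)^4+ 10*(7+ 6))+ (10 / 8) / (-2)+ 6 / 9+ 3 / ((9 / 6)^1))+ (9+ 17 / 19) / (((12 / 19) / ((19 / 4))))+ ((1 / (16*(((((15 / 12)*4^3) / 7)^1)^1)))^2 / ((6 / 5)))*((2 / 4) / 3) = 86170906080569 / 421382062080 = 204.50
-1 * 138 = -138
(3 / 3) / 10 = 1 / 10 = 0.10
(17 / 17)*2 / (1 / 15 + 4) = 0.49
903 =903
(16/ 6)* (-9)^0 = 8/ 3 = 2.67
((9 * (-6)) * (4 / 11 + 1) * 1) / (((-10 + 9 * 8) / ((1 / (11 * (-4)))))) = 0.03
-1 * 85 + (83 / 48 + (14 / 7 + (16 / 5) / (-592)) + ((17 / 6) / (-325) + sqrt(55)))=-46917677 / 577200 + sqrt(55)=-73.87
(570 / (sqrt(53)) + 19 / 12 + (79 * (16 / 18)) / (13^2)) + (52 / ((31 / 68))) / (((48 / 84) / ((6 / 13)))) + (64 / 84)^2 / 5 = 570 * sqrt(53) / 53 + 4354824011 / 46207980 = 172.54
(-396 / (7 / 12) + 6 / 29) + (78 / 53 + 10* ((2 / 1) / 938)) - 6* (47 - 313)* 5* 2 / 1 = 1573811866 / 102979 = 15282.84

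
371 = 371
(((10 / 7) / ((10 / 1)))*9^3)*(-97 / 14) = -70713 / 98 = -721.56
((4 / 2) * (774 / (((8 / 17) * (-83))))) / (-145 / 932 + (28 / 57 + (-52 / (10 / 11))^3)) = 21843924750 / 103149275254927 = 0.00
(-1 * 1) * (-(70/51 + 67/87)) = 3169/1479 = 2.14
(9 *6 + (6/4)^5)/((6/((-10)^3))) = -82125/8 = -10265.62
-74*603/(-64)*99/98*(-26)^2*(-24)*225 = -251967605175/98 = -2571098011.99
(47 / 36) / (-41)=-47 / 1476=-0.03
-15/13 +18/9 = 11/13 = 0.85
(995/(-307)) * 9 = -8955/307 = -29.17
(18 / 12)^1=3 / 2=1.50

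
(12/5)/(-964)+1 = 1202/1205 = 1.00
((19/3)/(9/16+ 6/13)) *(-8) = -31616/639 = -49.48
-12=-12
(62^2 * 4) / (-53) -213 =-26665 / 53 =-503.11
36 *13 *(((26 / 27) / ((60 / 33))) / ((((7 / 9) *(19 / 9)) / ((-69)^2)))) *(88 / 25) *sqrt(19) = 42058521648 *sqrt(19) / 16625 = 11027298.98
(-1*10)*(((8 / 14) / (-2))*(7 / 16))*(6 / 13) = 15 / 26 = 0.58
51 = 51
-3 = -3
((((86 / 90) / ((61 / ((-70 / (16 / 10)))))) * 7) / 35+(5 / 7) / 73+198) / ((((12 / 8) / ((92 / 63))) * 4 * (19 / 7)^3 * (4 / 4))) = 35749093177 / 14843959722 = 2.41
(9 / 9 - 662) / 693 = -661 / 693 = -0.95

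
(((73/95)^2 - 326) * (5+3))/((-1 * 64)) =2936821/72200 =40.68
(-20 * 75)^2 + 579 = 2250579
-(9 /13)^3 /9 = -81 /2197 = -0.04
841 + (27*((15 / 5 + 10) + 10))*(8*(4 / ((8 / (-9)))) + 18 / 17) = -354577 / 17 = -20857.47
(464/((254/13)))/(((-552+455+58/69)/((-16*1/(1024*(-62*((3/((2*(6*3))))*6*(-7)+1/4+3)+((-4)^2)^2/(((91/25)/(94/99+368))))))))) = 1154439/7767478015940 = 0.00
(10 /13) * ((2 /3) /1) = 20 /39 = 0.51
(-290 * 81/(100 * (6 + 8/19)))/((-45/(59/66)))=97527/134200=0.73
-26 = -26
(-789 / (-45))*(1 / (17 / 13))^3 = 577811 / 73695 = 7.84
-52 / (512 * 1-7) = -52 / 505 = -0.10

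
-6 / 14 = -3 / 7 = -0.43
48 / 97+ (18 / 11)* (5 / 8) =6477 / 4268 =1.52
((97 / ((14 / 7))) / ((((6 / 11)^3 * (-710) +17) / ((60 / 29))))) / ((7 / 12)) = -46478520 / 26538799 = -1.75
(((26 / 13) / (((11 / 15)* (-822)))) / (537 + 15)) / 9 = -5 / 7486776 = -0.00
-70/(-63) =10/9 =1.11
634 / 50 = 317 / 25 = 12.68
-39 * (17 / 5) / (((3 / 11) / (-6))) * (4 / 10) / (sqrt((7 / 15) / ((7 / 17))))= 1716 * sqrt(255) / 25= 1096.09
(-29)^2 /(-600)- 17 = -11041 /600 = -18.40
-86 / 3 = -28.67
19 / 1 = 19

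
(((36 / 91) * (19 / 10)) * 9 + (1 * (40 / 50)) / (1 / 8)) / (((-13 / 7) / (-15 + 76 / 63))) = 1041062 / 10647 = 97.78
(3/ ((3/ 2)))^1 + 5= 7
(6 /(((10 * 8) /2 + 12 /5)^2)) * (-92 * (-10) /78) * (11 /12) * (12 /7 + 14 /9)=3257375 /27606852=0.12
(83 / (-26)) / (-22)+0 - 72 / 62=-18019 / 17732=-1.02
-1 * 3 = -3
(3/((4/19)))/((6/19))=361/8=45.12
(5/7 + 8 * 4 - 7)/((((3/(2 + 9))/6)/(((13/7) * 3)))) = 154440/49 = 3151.84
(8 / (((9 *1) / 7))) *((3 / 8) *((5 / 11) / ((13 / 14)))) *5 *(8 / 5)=3920 / 429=9.14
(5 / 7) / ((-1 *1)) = -5 / 7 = -0.71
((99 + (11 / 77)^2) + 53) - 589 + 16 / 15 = -320396 / 735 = -435.91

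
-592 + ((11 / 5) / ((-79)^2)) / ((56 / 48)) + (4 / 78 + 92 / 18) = -14997739378 / 25556895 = -586.84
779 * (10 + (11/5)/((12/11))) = 561659/60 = 9360.98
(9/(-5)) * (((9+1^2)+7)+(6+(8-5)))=-234/5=-46.80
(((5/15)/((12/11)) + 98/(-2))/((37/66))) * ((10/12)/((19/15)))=-482075/8436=-57.14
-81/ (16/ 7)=-567/ 16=-35.44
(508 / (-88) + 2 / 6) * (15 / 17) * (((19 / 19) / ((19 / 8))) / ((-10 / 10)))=7180 / 3553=2.02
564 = 564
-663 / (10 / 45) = -5967 / 2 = -2983.50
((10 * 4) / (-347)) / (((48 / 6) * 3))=-5 / 1041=-0.00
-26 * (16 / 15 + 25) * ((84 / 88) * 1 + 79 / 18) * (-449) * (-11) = -2414638486 / 135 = -17886211.01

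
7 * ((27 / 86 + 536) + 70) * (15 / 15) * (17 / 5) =6205017 / 430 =14430.27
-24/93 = -8/31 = -0.26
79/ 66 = 1.20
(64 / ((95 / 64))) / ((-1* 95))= -4096 / 9025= -0.45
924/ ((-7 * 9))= -44/ 3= -14.67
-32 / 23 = -1.39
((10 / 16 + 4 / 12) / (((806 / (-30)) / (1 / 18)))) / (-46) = 5 / 116064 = 0.00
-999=-999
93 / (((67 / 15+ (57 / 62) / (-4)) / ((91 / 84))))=374790 / 15761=23.78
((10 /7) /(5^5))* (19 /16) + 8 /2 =4.00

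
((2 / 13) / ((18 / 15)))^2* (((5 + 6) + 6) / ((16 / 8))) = 425 / 3042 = 0.14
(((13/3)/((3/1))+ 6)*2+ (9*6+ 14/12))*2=1261/9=140.11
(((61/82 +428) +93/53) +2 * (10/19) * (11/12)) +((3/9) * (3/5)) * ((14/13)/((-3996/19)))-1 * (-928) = 3644680027477/2680971345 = 1359.46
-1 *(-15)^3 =3375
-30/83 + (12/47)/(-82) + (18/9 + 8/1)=1541102/159941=9.64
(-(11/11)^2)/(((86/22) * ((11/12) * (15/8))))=-32/215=-0.15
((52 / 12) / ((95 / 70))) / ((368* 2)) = 91 / 20976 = 0.00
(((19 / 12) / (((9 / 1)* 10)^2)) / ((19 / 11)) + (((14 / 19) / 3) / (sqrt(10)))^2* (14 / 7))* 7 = 2991317 / 35089200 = 0.09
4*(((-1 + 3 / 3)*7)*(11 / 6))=0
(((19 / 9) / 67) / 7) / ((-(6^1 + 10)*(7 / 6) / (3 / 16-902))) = 274151 / 1260672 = 0.22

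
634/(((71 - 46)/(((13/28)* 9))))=37089/350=105.97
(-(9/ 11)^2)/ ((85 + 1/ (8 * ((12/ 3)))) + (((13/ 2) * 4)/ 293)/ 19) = -14429664/ 1832985319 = -0.01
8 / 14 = 4 / 7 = 0.57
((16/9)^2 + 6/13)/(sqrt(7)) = 3814*sqrt(7)/7371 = 1.37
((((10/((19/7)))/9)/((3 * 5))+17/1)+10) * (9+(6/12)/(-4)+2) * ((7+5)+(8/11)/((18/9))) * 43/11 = 293924135/20691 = 14205.41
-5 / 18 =-0.28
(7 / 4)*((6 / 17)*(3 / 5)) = 63 / 170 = 0.37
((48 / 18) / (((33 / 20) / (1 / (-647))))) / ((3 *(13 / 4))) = -640 / 2498067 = -0.00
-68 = -68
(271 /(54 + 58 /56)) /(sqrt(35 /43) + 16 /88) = -7178248 /6261083 + 918148 * sqrt(1505) /6261083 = 4.54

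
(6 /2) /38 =0.08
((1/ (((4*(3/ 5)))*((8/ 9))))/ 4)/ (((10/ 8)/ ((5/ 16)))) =15/ 512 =0.03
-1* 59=-59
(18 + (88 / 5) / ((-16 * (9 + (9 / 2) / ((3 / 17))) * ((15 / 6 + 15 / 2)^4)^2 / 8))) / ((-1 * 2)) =-77624999989 / 8625000000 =-9.00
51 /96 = 17 /32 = 0.53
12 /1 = 12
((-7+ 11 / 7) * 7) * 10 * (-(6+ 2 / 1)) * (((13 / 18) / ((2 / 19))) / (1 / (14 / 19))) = 15368.89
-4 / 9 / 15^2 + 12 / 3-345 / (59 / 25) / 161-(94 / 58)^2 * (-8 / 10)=3651327133 / 703349325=5.19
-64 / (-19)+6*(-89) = -10082 / 19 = -530.63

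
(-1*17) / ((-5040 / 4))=17 / 1260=0.01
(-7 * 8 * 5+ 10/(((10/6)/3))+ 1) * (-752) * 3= 588816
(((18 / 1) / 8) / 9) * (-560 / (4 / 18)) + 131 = -499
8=8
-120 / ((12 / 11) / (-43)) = 4730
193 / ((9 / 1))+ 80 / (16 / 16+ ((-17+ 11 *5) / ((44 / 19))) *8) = 19249 / 873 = 22.05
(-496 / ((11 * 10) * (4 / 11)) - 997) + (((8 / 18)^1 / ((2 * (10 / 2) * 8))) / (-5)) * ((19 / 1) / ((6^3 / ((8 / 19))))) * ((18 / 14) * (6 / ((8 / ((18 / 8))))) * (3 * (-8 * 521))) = -1411597 / 1400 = -1008.28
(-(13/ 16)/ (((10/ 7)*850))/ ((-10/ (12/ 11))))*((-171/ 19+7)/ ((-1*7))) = 0.00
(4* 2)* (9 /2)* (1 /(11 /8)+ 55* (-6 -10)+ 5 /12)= -348027 /11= -31638.82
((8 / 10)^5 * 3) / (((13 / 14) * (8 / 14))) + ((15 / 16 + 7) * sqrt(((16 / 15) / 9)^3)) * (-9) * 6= 75264 / 40625-1016 * sqrt(15) / 225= -15.64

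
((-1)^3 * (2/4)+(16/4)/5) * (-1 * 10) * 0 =0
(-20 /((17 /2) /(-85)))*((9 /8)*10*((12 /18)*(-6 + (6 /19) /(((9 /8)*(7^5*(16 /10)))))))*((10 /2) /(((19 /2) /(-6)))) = 172439520000 /6067327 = 28421.00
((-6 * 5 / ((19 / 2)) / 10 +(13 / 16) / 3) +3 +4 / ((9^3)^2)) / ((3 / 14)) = 3341886667 / 242337096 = 13.79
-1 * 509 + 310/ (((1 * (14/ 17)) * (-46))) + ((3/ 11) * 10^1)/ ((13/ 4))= -23775579/ 46046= -516.34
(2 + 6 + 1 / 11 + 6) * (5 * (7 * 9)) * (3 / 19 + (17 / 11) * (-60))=-944617275 / 2299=-410881.81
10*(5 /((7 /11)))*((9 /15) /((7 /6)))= 40.41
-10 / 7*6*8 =-480 / 7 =-68.57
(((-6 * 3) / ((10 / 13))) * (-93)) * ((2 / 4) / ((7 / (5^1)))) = 10881 / 14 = 777.21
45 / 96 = 15 / 32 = 0.47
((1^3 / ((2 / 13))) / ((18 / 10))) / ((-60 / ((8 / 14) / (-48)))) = 13 / 18144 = 0.00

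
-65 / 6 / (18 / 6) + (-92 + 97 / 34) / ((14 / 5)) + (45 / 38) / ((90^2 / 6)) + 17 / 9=-975577 / 29070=-33.56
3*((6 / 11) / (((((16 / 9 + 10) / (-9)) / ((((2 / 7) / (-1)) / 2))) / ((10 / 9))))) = 810 / 4081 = 0.20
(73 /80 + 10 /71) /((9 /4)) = 5983 /12780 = 0.47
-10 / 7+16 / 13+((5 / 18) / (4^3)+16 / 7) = 219335 / 104832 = 2.09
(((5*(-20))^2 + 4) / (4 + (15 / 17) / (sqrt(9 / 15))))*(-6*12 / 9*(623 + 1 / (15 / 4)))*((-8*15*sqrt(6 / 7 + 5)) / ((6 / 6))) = -508789034240*sqrt(4305) / 29743 + 6919530865664*sqrt(287) / 29743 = 2818860469.09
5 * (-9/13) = -3.46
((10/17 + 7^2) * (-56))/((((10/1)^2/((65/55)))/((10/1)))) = -306852/935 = -328.18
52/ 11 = 4.73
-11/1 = -11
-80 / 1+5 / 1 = -75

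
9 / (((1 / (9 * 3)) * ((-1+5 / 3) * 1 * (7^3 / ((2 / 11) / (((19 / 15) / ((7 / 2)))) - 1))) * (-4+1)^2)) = -4212 / 71687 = -0.06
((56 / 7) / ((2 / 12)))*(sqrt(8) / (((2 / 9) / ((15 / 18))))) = 360*sqrt(2) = 509.12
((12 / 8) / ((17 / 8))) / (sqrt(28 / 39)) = 6 * sqrt(273) / 119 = 0.83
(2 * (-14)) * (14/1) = -392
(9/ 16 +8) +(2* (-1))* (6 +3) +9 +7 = 105/ 16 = 6.56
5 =5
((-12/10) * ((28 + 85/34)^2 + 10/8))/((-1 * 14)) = 5589/70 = 79.84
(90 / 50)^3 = 729 / 125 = 5.83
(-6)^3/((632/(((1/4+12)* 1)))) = -1323/316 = -4.19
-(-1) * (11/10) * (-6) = -33/5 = -6.60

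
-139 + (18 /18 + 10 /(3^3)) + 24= -3068 /27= -113.63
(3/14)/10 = 3/140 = 0.02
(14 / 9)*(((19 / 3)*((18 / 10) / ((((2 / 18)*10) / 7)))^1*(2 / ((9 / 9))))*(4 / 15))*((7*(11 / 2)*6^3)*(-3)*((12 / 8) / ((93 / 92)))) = -8547384384 / 3875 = -2205776.62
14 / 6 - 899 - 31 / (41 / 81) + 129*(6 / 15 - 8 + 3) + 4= -951596 / 615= -1547.31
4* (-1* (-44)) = 176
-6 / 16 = -3 / 8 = -0.38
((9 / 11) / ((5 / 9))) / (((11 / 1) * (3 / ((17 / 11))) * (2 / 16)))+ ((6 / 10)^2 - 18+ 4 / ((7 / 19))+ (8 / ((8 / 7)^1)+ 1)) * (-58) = -16314654 / 232925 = -70.04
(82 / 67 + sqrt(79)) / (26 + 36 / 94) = 1927 / 41540 + 47 * sqrt(79) / 1240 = 0.38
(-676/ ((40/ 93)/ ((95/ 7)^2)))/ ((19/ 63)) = -959859.64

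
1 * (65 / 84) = 65 / 84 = 0.77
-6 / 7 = -0.86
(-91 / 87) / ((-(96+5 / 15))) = 91 / 8381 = 0.01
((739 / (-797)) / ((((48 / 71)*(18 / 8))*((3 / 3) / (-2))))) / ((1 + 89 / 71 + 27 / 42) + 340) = 26077093 / 7334514441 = 0.00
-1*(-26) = 26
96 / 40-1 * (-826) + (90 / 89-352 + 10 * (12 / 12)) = 216898 / 445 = 487.41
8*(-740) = -5920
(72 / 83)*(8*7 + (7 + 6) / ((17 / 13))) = 80712 / 1411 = 57.20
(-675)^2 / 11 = 455625 / 11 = 41420.45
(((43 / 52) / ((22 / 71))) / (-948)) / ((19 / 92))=-70219 / 5151432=-0.01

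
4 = 4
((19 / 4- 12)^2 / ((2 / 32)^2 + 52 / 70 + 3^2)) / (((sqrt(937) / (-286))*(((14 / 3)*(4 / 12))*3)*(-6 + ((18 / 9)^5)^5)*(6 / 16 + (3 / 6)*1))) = -115452480*sqrt(937) / 9610055201791177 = -0.00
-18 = -18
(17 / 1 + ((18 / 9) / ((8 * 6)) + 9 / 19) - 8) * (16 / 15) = 8678 / 855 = 10.15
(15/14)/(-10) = -3/28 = -0.11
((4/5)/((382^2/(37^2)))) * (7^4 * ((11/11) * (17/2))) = 55878473/364810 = 153.17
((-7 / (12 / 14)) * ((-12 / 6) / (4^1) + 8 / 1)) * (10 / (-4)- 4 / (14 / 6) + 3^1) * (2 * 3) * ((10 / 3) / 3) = 2975 / 6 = 495.83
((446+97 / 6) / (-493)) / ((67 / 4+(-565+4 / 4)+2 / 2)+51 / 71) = 393766 / 229142949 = 0.00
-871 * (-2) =1742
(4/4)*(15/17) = 0.88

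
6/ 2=3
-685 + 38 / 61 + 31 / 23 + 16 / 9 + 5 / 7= -60151999 / 88389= -680.54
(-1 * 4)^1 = -4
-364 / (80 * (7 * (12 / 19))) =-247 / 240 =-1.03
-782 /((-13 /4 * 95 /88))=275264 /1235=222.89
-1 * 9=-9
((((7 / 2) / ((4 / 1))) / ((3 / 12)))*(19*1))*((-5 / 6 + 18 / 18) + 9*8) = 4799.08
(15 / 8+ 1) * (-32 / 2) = -46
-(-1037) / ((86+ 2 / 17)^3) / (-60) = -83521 / 3086346240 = -0.00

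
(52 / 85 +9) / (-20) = -817 / 1700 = -0.48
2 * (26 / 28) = 13 / 7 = 1.86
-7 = -7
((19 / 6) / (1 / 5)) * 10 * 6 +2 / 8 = 3801 / 4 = 950.25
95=95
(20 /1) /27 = 20 /27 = 0.74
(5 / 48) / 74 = 5 / 3552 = 0.00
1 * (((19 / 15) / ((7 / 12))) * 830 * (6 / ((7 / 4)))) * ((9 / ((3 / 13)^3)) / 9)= 221738816 / 441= 502809.11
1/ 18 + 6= 109/ 18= 6.06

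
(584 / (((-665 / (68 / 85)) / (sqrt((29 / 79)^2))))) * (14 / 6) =-67744 / 112575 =-0.60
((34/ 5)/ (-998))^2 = 289/ 6225025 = 0.00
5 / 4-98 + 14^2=397 / 4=99.25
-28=-28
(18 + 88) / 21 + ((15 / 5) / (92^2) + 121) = 22404271 / 177744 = 126.05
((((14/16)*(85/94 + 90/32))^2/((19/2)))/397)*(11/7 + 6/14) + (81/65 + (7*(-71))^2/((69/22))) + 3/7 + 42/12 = 168762205332742149851/2142694520279040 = 78761.67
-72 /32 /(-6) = 3 /8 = 0.38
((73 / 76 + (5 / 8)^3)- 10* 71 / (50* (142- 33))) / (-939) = -0.00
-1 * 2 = -2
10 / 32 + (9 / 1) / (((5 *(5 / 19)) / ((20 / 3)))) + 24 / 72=11099 / 240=46.25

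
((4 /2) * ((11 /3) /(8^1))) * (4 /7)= 11 /21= 0.52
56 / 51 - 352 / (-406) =20344 / 10353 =1.97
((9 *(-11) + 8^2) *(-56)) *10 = 19600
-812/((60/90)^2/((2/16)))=-1827/8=-228.38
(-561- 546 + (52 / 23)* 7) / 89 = -25097 / 2047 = -12.26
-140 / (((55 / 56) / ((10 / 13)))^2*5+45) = -351232 / 133345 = -2.63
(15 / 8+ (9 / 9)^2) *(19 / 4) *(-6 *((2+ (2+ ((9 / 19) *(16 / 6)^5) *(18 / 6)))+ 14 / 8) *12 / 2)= -3105115 / 32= -97034.84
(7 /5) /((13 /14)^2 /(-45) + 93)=12348 /820091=0.02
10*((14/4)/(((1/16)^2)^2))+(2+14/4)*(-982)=2288359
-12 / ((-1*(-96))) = -1 / 8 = -0.12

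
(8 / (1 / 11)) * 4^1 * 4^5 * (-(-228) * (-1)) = -82182144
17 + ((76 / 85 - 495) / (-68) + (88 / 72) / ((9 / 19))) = 12568999 / 468180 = 26.85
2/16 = 1/8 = 0.12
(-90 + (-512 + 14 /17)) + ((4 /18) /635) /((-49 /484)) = -2861974156 /4760595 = -601.18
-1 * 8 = -8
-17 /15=-1.13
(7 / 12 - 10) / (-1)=113 / 12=9.42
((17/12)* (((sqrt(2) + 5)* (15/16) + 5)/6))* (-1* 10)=-13175/576 - 425* sqrt(2)/192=-26.00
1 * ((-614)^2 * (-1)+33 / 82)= -30913639 / 82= -376995.60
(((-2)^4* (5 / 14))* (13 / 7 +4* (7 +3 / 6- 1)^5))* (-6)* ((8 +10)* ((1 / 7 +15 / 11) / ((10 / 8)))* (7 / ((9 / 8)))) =-115776760320 / 539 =-214799184.27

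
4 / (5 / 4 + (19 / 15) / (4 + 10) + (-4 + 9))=0.63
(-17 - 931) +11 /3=-2833 /3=-944.33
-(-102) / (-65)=-102 / 65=-1.57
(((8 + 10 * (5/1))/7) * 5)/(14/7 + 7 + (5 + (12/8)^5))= 9280/4837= 1.92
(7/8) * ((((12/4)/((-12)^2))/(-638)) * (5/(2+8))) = -7/489984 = -0.00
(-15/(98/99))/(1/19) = -28215/98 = -287.91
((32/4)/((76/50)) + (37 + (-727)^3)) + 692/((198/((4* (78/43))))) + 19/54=-186471153461227/485298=-384240515.03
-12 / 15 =-4 / 5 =-0.80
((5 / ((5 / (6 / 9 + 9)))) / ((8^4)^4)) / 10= 0.00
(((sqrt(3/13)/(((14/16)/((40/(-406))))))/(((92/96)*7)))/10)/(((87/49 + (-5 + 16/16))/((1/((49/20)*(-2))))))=-3840*sqrt(39)/324182677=-0.00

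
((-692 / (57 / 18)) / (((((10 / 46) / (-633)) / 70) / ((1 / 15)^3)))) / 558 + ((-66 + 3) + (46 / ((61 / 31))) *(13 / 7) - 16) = -10129986697 / 848822625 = -11.93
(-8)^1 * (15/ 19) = -120/ 19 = -6.32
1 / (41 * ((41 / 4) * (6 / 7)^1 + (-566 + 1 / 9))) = -126 / 2877995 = -0.00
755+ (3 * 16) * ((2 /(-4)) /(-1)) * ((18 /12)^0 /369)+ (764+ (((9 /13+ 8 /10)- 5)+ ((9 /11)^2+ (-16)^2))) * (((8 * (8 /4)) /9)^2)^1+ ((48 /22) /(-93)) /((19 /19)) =1071454981199 /269903205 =3969.77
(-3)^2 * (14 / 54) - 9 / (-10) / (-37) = 2563 / 1110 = 2.31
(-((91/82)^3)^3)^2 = 183123913839120657539940631629904921/28096313679552652078311871485313024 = 6.52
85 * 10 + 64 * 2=978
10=10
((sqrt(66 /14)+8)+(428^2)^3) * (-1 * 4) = -24587966084694048 - 4 * sqrt(231) /7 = -24587966084694056.68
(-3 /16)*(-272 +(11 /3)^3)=6013 /144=41.76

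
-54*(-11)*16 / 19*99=940896 / 19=49520.84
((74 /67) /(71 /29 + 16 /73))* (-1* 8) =-1253264 /378349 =-3.31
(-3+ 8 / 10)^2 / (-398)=-121 / 9950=-0.01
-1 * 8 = -8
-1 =-1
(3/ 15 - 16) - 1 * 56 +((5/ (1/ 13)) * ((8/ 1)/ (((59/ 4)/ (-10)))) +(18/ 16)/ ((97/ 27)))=-97068771/ 228920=-424.03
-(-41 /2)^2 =-1681 /4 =-420.25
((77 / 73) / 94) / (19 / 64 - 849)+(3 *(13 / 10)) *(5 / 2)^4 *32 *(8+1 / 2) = 15444719832697 / 372723254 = 41437.50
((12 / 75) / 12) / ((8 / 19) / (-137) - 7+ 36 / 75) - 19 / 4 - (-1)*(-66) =-360401573 / 5093868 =-70.75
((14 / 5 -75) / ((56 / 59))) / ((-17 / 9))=191691 / 4760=40.27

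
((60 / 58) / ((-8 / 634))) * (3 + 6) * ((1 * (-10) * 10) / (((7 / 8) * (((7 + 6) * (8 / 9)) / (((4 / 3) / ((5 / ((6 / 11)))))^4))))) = 631037952 / 193187995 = 3.27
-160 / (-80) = 2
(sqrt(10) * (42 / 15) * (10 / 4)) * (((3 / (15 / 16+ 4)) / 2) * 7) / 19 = 1176 * sqrt(10) / 1501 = 2.48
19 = 19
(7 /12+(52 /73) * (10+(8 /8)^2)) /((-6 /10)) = -36875 /2628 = -14.03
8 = 8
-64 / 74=-32 / 37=-0.86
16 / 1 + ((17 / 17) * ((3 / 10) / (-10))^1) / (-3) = 1601 / 100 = 16.01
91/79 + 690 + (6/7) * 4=384103/553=694.58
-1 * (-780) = 780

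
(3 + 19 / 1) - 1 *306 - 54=-338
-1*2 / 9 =-2 / 9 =-0.22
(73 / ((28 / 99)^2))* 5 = 3577365 / 784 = 4562.97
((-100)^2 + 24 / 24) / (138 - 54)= 10001 / 84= 119.06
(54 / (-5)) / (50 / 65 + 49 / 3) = -0.63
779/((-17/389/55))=-16666705/17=-980394.41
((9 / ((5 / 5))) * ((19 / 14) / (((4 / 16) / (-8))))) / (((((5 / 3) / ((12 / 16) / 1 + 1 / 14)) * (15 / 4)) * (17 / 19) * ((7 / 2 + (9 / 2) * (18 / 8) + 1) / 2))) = -2125568 / 270725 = -7.85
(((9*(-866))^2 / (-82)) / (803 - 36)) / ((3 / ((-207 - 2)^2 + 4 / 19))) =-8402679888858 / 597493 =-14063227.33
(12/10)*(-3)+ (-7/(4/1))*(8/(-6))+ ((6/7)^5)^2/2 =-4913533411/4237128735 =-1.16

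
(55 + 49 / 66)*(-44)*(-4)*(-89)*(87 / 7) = -75963992 / 7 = -10851998.86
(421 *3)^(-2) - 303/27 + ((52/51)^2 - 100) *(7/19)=-139214709664/2919690993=-47.68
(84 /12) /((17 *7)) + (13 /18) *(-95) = -20977 /306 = -68.55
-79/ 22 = -3.59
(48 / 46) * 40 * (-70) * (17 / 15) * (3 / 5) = -45696 / 23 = -1986.78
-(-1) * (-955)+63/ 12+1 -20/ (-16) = -1895/ 2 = -947.50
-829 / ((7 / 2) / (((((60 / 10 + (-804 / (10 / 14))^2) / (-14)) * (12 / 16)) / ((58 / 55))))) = 433260113319 / 28420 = 15244901.95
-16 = -16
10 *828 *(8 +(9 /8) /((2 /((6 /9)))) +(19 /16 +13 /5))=201411 /2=100705.50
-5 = -5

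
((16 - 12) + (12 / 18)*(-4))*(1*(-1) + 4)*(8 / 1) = 32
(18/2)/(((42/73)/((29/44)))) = 6351/616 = 10.31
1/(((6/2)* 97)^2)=1/84681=0.00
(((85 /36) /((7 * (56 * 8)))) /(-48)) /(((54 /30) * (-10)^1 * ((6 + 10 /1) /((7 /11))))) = 85 /2452488192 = 0.00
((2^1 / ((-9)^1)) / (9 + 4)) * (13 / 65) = -2 / 585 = -0.00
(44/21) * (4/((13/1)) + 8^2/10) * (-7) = -19184/195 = -98.38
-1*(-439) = 439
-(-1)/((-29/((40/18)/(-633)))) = 20/165213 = 0.00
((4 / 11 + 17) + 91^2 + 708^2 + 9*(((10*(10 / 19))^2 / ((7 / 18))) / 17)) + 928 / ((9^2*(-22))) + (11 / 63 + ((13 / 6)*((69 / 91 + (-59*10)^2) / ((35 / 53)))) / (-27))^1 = 417353549552857 / 893117610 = 467299.65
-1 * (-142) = 142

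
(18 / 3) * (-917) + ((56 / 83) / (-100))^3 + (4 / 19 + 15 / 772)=-720987339788389617 / 131046433062500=-5501.77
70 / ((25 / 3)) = 42 / 5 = 8.40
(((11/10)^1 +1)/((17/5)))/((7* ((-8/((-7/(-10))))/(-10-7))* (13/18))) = 189/1040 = 0.18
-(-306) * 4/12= 102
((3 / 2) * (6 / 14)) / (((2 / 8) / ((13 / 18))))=13 / 7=1.86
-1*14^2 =-196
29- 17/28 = 795/28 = 28.39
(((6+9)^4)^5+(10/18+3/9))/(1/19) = 56861890084362030029297027/9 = 6317987787151336669921892.00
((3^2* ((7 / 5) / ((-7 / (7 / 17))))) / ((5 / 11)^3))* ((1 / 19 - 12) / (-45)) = -2114959 / 1009375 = -2.10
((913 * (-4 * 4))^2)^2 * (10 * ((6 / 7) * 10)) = 27322113501206937600 / 7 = 3903159071600991085.71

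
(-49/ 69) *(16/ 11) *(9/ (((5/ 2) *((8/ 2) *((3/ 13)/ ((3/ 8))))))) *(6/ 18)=-0.50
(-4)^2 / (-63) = -16 / 63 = -0.25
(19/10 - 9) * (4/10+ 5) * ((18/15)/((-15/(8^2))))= 122688/625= 196.30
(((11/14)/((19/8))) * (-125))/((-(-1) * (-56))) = 1375/1862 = 0.74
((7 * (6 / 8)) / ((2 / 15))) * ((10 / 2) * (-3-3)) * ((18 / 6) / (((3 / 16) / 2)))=-37800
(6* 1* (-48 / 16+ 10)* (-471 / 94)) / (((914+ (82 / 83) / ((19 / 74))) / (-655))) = 150.18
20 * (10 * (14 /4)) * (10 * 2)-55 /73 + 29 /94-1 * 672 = 91453683 /6862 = 13327.56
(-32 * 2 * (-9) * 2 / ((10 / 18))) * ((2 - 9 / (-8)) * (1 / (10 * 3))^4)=1 / 125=0.01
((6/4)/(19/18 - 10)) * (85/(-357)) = 45/1127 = 0.04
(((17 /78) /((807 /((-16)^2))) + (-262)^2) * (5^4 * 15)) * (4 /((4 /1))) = 6751358712500 /10491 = 643538148.17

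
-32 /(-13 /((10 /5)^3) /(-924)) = -236544 /13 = -18195.69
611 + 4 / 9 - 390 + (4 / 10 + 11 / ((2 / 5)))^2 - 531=421969 / 900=468.85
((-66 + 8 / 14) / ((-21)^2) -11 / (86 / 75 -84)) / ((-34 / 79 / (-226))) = -2671288699 / 326104506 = -8.19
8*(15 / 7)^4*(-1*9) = -3645000 / 2401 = -1518.12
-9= -9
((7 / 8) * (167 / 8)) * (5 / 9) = 5845 / 576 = 10.15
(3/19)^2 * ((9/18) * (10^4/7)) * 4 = 180000/2527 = 71.23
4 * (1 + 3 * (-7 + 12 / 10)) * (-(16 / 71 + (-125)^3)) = -45484369752 / 355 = -128124985.22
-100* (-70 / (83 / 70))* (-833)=-408170000 / 83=-4917710.84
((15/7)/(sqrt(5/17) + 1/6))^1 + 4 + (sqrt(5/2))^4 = 13.27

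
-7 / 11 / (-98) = 1 / 154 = 0.01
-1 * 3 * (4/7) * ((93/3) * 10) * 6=-22320/7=-3188.57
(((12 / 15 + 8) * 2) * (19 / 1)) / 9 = 1672 / 45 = 37.16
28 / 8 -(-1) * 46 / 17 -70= -2169 / 34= -63.79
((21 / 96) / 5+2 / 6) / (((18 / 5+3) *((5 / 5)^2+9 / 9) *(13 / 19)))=3439 / 82368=0.04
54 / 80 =27 / 40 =0.68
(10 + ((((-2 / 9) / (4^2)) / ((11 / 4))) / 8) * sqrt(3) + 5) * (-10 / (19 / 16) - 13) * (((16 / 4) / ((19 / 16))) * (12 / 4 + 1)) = -1562880 / 361 + 592 * sqrt(3) / 3249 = -4328.99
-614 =-614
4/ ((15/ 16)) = 64/ 15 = 4.27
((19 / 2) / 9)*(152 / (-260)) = -361 / 585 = -0.62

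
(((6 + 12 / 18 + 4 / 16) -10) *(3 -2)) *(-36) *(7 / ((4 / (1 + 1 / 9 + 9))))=23569 / 12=1964.08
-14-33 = -47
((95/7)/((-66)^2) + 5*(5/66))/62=11645/1890504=0.01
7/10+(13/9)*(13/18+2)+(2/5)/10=9461/2025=4.67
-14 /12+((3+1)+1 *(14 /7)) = 29 /6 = 4.83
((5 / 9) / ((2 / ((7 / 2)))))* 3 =35 / 12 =2.92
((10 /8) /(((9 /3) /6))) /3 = 0.83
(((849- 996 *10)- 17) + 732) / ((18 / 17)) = -7929.56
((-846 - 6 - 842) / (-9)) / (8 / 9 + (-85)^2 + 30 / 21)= 0.03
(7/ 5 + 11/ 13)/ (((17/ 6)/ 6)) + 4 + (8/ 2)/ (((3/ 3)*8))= 20457/ 2210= 9.26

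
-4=-4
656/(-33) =-656/33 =-19.88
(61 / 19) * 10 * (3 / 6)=305 / 19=16.05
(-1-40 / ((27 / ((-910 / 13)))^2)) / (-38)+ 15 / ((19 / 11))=437299 / 27702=15.79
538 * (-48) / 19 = -25824 / 19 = -1359.16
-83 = -83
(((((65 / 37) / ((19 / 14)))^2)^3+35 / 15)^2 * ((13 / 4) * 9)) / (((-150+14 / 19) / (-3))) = 29.12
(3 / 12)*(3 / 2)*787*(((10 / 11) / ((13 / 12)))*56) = 13868.81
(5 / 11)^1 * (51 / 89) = 255 / 979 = 0.26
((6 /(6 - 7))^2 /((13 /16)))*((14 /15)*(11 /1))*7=206976 /65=3184.25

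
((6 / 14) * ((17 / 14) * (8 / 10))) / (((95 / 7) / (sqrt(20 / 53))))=204 * sqrt(265) / 176225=0.02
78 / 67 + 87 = 5907 / 67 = 88.16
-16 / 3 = -5.33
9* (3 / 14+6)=783 / 14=55.93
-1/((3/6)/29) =-58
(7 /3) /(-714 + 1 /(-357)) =-0.00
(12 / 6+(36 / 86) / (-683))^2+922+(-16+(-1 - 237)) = 579623529948 / 862538161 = 672.00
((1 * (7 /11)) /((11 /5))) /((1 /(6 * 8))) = 1680 /121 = 13.88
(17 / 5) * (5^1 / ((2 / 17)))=289 / 2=144.50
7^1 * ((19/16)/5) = 1.66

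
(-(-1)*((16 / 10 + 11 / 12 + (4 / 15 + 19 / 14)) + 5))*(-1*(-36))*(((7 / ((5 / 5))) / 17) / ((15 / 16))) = 61424 / 425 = 144.53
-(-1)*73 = 73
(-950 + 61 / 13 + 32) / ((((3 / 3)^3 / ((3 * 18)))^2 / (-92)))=3185193456 / 13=245014881.23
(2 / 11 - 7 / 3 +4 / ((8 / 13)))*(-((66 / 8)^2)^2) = -10313919 / 512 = -20144.37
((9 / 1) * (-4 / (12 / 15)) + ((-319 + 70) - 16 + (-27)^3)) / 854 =-19993 / 854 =-23.41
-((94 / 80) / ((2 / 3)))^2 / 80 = -0.04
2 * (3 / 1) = 6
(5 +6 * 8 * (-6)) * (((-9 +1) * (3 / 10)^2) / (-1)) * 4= -20376 / 25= -815.04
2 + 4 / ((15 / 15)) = 6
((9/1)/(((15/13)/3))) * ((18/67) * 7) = 14742/335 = 44.01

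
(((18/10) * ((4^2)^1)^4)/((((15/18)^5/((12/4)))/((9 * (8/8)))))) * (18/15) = 743008370688/78125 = 9510507.14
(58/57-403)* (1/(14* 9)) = -22913/7182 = -3.19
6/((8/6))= 9/2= 4.50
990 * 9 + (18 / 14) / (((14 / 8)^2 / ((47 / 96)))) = 6112401 / 686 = 8910.21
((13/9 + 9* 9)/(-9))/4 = -2.29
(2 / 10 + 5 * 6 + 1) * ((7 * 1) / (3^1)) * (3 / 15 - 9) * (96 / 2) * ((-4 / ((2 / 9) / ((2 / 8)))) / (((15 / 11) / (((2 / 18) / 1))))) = 1409408 / 125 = 11275.26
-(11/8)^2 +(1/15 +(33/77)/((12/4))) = -11297/6720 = -1.68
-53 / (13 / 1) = -53 / 13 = -4.08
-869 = -869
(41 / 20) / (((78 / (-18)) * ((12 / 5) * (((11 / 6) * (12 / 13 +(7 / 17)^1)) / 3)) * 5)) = -6273 / 129800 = -0.05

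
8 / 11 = 0.73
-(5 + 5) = -10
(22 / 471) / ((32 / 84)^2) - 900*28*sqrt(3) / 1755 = 1617 / 5024 - 560*sqrt(3) / 39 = -24.55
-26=-26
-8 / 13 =-0.62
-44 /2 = -22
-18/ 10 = -9/ 5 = -1.80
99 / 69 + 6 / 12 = 89 / 46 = 1.93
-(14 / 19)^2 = -0.54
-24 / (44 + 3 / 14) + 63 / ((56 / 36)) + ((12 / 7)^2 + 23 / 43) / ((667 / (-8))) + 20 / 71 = 4965526903677 / 123529124362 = 40.20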